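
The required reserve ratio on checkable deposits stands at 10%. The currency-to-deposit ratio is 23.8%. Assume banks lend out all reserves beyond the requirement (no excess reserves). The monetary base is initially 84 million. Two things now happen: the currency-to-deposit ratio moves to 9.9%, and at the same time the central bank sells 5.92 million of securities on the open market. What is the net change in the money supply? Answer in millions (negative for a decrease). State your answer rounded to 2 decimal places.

Before: m₁ = (1 + 0.238) / (0.1 + 0.238) ≈ 3.66272, MB₁ = 84, so M₁ = 3.66272 × 84 ≈ 307.6685 million.
After: m₂ = (1 + 0.099) / (0.1 + 0.099) ≈ 5.52261, MB₂ = 84 − 5.92 = 78.08, so M₂ = 5.52261 × 78.08 ≈ 431.2054 million.
ΔM = M₂ − M₁ = 431.2054 − 307.6685 = 123.5369 million.

123.54 million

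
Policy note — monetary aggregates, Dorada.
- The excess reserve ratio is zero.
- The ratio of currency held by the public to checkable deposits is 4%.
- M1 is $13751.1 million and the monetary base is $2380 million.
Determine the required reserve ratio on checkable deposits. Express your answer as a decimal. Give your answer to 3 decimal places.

Using m = M/MB = 13751.1/2380 ≈ 5.777773. Since m = (1 + c)/(c + rr + e), the denominator satisfies c + rr + e = (1 + c)/m = (1 + 0.04) / 5.777773 ≈ 0.180000.
With c = 0.04 and e = 0, the required reserve ratio on checkable deposits is 0.180000 − 0.04 − 0 = 0.14.

0.140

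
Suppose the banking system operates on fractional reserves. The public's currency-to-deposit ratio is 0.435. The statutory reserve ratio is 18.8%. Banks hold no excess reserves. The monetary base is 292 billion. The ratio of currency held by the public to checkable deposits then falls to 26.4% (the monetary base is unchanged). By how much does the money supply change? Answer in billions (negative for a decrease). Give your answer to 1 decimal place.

Initially m₁ = (1 + 0.435) / (0.188 + 0.435) ≈ 2.30337, so M₁ = 2.30337 × 292 ≈ 672.584 billion.
After the change m₂ = (1 + 0.264) / (0.188 + 0.264) ≈ 2.79646, so M₂ = 2.79646 × 292 ≈ 816.5663 billion.
ΔM = M₂ − M₁ = 816.5663 − 672.584 = 143.9823 billion.

144.0 billion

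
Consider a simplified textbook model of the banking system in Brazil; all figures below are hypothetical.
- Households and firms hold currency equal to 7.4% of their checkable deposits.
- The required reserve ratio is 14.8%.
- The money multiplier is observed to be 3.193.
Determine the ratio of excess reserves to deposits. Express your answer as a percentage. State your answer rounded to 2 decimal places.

11.44%

Using m = 3.193. Since m = (1 + c)/(c + rr + e), the denominator satisfies c + rr + e = (1 + c)/m = (1 + 0.074) / 3.193 ≈ 0.336361.
With c = 0.074 and rr = 0.148, the ratio of excess reserves to deposits is 0.336361 − 0.074 − 0.148 = 0.114361.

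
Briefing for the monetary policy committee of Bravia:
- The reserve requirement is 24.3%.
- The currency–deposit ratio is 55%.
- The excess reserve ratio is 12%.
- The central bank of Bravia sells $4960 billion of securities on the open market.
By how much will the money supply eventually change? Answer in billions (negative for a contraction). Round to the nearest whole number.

-8421 billion

The money multiplier is m = (1 + c) / (rr + e + c) = (1 + 0.55) / (0.243 + 0.12 + 0.55) ≈ 1.69770.
The sale removes 4960 billion of base, so ΔM = m × ΔMB = 1.69770 × (−4960) = -8420.592 billion.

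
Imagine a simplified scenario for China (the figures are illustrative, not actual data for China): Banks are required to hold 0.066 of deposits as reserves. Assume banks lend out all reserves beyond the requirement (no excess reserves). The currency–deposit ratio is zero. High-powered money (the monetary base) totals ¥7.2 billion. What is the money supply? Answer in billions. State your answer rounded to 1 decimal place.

¥109.1 billion

With no currency drain or excess reserves, the money multiplier is m = 1/rr = 1/0.066 ≈ 15.1515.
Money supply M = m × MB = 15.1515 × 7.2 = 109.0908 billion.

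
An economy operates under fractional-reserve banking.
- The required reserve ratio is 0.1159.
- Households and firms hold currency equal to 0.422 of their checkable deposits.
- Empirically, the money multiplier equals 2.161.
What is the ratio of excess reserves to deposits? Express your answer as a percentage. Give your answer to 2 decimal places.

Using m = 2.161. Since m = (1 + c)/(c + rr + e), the denominator satisfies c + rr + e = (1 + c)/m = (1 + 0.422) / 2.161 ≈ 0.658029.
With c = 0.422 and rr = 0.1159, the ratio of excess reserves to deposits is 0.658029 − 0.422 − 0.1159 = 0.120129.

12.01%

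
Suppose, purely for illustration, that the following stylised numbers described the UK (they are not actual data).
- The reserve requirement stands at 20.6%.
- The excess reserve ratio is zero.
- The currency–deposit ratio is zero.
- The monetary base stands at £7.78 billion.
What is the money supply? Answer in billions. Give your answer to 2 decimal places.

£37.77 billion

With no currency drain or excess reserves, the money multiplier is m = 1/rr = 1/0.206 ≈ 4.8544.
Money supply M = m × MB = 4.8544 × 7.78 ≈ 37.7672 billion.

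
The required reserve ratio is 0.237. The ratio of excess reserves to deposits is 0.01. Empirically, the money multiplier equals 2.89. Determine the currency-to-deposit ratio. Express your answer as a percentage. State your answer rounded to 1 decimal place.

15.1%

Using m = 2.89. From m = (1 + c)/(c + rr + e), rearranging gives 1 + c = m·(c + rr + e), so c·(1 − m) = m·(rr + e) − 1.
Hence c = [m·(rr + e) − 1]/(1 − m) = [2.89 × (0.237 + 0.01) − 1] / (1 − 2.89) ≈ 0.151413.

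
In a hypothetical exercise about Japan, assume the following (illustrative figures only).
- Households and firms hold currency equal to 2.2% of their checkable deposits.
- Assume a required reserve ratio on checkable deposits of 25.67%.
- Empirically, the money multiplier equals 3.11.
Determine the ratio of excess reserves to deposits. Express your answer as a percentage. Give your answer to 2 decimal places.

4.99%

Using m = 3.11. Since m = (1 + c)/(c + rr + e), the denominator satisfies c + rr + e = (1 + c)/m = (1 + 0.022) / 3.11 ≈ 0.328617.
With c = 0.022 and rr = 0.2567, the ratio of excess reserves to deposits is 0.328617 − 0.022 − 0.2567 = 0.049917.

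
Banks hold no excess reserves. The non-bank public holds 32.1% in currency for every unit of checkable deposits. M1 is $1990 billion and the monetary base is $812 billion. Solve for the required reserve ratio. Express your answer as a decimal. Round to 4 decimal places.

Using m = M/MB = 1990/812 ≈ 2.450739. Since m = (1 + c)/(c + rr + e), the denominator satisfies c + rr + e = (1 + c)/m = (1 + 0.321) / 2.450739 ≈ 0.539021.
With c = 0.321 and e = 0, the required reserve ratio is 0.539021 − 0.321 − 0 = 0.218021.

0.2180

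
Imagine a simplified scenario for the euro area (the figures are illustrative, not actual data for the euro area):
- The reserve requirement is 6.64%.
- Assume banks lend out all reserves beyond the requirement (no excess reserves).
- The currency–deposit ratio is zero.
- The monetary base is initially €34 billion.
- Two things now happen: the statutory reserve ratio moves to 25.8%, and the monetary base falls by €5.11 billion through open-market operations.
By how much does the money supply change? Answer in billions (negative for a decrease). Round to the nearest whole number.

-400 billion

Before: m₁ = 1 / (0.0664) ≈ 15.0602, MB₁ = 34, so M₁ = 15.0602 × 34 = 512.0468 billion.
After: m₂ = 1 / (0.258) ≈ 3.8760, MB₂ = 34 − 5.11 = 28.89, so M₂ = 3.8760 × 28.89 ≈ 111.9776 billion.
ΔM = M₂ − M₁ = 111.9776 − 512.0468 = -400.0692 billion.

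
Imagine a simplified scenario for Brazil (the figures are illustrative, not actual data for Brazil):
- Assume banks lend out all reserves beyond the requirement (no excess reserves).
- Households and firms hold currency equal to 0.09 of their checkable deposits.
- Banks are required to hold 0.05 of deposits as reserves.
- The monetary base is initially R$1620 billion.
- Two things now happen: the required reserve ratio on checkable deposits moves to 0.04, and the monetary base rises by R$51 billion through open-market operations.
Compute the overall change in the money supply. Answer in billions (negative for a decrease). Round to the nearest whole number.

R$1398 billion

Before: m₁ = (1 + 0.09) / (0.05 + 0.09) ≈ 7.78571, MB₁ = 1620, so M₁ = 7.78571 × 1620 = 12612.8502 billion.
After: m₂ = (1 + 0.09) / (0.04 + 0.09) ≈ 8.38462, MB₂ = 1620 + 51 = 1671, so M₂ = 8.38462 × 1671 ≈ 14010.7 billion.
ΔM = M₂ − M₁ = 14010.7 − 12612.8502 = 1397.8498 billion.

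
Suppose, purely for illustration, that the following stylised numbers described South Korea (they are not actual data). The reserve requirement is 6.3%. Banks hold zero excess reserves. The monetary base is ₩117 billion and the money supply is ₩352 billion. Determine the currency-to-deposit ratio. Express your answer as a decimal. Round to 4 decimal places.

0.4035

Using m = M/MB = 352/117 ≈ 3.008547. From m = (1 + c)/(c + rr + e), rearranging gives 1 + c = m·(c + rr + e), so c·(1 − m) = m·(rr + e) − 1.
Hence c = [m·(rr + e) − 1]/(1 − m) = [3.008547 × (0.063 + 0) − 1] / (1 − 3.008547) ≈ 0.403506.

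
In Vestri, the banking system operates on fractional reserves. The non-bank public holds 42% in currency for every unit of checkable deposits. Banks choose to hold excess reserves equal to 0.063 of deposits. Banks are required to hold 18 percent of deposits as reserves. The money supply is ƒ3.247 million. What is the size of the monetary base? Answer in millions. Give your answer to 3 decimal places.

ƒ1.516 million

The money multiplier is m = (1 + c) / (rr + e + c) = (1 + 0.42) / (0.18 + 0.063 + 0.42) ≈ 2.14178.
MB = M / m = 3.247 / 2.14178 ≈ 1.516 million.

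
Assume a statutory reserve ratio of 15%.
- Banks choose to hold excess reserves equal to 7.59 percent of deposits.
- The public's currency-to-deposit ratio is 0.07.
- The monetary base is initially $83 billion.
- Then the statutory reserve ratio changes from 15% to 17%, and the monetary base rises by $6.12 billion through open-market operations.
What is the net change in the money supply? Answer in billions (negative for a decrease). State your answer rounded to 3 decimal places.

$1.727 billion

Before: m₁ = (1 + 0.07) / (0.15 + 0.0759 + 0.07) ≈ 3.616087, MB₁ = 83, so M₁ = 3.616087 × 83 ≈ 300.1352 billion.
After: m₂ = (1 + 0.07) / (0.17 + 0.0759 + 0.07) ≈ 3.387148, MB₂ = 83 + 6.12 = 89.12, so M₂ = 3.387148 × 89.12 ≈ 301.8626 billion.
ΔM = M₂ − M₁ = 301.8626 − 300.1352 = 1.7274 billion.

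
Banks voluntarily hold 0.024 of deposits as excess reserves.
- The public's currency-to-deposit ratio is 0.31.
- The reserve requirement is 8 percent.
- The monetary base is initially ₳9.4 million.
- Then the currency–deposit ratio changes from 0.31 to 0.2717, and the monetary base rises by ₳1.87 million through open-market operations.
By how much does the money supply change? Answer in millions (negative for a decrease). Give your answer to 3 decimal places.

Before: m₁ = (1 + 0.31) / (0.08 + 0.024 + 0.31) ≈ 3.164251, MB₁ = 9.4, so M₁ = 3.164251 × 9.4 ≈ 29.744 million.
After: m₂ = (1 + 0.2717) / (0.08 + 0.024 + 0.2717) ≈ 3.384882, MB₂ = 9.4 + 1.87 = 11.27, so M₂ = 3.384882 × 11.27 ≈ 38.1476 million.
ΔM = M₂ − M₁ = 38.1476 − 29.744 = 8.4036 million.

₳8.404 million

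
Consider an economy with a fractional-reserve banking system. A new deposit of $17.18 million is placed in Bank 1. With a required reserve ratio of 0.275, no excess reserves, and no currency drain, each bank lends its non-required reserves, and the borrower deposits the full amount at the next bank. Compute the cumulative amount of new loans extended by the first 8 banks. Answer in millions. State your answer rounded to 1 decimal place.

Bank i lends (1 − rr)^i of the original deposit: Bank 1 lends 17.18·0.7250 = 12.4555, Bank 2 lends 17.18·0.7250² ≈ 9.0302, and so on.
Summing a geometric series: total = 17.18·[0.7250·(1 − 0.7250^8) / (1 − 0.7250)] ≈ 41.8355 million.

$41.8 million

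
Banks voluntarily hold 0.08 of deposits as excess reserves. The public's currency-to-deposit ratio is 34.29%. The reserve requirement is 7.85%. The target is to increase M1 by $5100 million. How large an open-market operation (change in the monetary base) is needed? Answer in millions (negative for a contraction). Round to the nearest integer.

$1904 million

The money multiplier is m = (1 + c) / (rr + e + c) = (1 + 0.3429) / (0.0785 + 0.08 + 0.3429) ≈ 2.67830.
ΔMB = ΔM / m = (+5100) / 2.67830 ≈ 1904.193 million.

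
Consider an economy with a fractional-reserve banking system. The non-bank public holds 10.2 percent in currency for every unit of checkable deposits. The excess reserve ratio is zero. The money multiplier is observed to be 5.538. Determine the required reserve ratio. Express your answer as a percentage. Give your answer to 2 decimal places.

Using m = 5.538. Since m = (1 + c)/(c + rr + e), the denominator satisfies c + rr + e = (1 + c)/m = (1 + 0.102) / 5.538 ≈ 0.198989.
With c = 0.102 and e = 0, the required reserve ratio is 0.198989 − 0.102 − 0 = 0.096989.

9.70%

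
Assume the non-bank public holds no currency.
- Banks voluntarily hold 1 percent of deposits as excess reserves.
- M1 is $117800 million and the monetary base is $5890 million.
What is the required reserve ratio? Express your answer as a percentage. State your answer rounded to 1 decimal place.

Using m = M/MB = 117800/5890 = 20.000000. Since m = (1 + c)/(c + rr + e), the denominator satisfies c + rr + e = (1 + c)/m = (1 + 0) / 20.000000 = 0.050000.
With c = 0 and e = 0.01, the required reserve ratio is 0.050000 − 0 − 0.01 = 0.04.

4.0%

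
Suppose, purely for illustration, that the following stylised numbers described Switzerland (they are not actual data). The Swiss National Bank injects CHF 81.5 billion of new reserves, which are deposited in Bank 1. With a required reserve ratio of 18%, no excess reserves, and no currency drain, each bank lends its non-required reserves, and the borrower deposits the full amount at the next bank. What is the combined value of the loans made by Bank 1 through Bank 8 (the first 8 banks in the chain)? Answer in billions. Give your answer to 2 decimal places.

Bank i lends (1 − rr)^i of the original deposit: Bank 1 lends 81.5·0.8200 = 66.8300, Bank 2 lends 81.5·0.8200² = 54.8006, and so on.
Summing a geometric series: total = 81.5·[0.8200·(1 − 0.8200^8) / (1 − 0.8200)] ≈ 295.3834 billion.

CHF 295.38 billion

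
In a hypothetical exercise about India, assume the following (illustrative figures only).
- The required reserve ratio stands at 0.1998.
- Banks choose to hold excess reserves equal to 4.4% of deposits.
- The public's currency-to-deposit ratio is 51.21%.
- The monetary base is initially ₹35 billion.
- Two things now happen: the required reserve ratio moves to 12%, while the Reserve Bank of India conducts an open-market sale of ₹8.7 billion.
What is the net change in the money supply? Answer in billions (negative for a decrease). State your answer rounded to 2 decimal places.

Before: m₁ = (1 + 0.5121) / (0.1998 + 0.044 + 0.5121) ≈ 2.00040, MB₁ = 35, so M₁ = 2.00040 × 35 = 70.014 billion.
After: m₂ = (1 + 0.5121) / (0.12 + 0.044 + 0.5121) ≈ 2.23650, MB₂ = 35 − 8.7 = 26.3, so M₂ = 2.23650 × 26.3 ≈ 58.8199 billion.
ΔM = M₂ − M₁ = 58.8199 − 70.014 = -11.1941 billion.

-11.19 billion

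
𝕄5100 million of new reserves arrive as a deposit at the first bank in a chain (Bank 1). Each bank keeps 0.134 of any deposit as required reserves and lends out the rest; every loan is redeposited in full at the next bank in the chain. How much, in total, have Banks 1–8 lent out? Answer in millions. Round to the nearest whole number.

Bank i lends (1 − rr)^i of the original deposit: Bank 1 lends 5100·0.8660 = 4416.6000, Bank 2 lends 5100·0.8660² = 3824.7756, and so on.
Summing a geometric series: total = 5100·[0.8660·(1 − 0.8660^8) / (1 − 0.8660)] ≈ 22533.4930 million.

𝕄22533 million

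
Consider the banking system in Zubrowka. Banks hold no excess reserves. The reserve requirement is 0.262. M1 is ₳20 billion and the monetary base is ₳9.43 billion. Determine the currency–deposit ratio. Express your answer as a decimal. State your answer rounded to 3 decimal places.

0.396

Using m = M/MB = 20/9.43 ≈ 2.120891. From m = (1 + c)/(c + rr + e), rearranging gives 1 + c = m·(c + rr + e), so c·(1 − m) = m·(rr + e) − 1.
Hence c = [m·(rr + e) − 1]/(1 − m) = [2.120891 × (0.262 + 0) − 1] / (1 − 2.120891) ≈ 0.396405.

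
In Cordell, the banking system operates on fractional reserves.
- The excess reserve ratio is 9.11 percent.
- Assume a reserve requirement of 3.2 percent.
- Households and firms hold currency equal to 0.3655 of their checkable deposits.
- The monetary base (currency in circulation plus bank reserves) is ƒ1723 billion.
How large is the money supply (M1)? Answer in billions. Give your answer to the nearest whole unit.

ƒ4815 billion

The money multiplier is m = (1 + c) / (rr + e + c) = (1 + 0.3655) / (0.032 + 0.0911 + 0.3655) ≈ 2.79472.
So M = m × MB = 2.79472 × 1723 ≈ 4815.3026 billion.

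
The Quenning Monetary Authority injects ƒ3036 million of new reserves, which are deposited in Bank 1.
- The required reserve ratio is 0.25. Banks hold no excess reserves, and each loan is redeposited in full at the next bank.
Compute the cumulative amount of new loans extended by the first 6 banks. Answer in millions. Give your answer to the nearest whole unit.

ƒ7487 million

Bank i lends (1 − rr)^i of the original deposit: Bank 1 lends 3036·0.7500 = 2277.0000, Bank 2 lends 3036·0.7500² = 1707.7500, and so on.
Summing a geometric series: total = 3036·[0.7500·(1 − 0.7500^6) / (1 − 0.7500)] ≈ 7486.9717 million.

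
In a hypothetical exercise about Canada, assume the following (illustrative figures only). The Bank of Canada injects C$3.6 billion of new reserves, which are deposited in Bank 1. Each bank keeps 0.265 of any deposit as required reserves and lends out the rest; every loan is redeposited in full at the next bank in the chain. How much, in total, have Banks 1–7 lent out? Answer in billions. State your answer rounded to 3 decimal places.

C$8.828 billion

Bank i lends (1 − rr)^i of the original deposit: Bank 1 lends 3.6·0.7350 = 2.6460, Bank 2 lends 3.6·0.7350² ≈ 1.9448, and so on.
Summing a geometric series: total = 3.6·[0.7350·(1 − 0.7350^7) / (1 − 0.7350)] ≈ 8.8278 billion.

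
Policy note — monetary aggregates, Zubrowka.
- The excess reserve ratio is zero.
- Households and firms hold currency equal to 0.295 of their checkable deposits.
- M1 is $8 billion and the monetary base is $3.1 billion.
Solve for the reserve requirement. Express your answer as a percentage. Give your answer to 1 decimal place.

20.7%

Using m = M/MB = 8/3.1 ≈ 2.580645. Since m = (1 + c)/(c + rr + e), the denominator satisfies c + rr + e = (1 + c)/m = (1 + 0.295) / 2.580645 ≈ 0.501813.
With c = 0.295 and e = 0, the reserve requirement is 0.501813 − 0.295 − 0 = 0.206813.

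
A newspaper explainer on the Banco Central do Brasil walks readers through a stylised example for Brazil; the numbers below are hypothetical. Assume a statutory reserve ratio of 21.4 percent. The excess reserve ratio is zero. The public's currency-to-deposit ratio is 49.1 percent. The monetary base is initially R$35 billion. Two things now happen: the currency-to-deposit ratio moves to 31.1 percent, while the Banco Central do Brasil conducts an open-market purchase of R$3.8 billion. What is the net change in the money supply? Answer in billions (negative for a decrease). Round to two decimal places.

R$22.87 billion

Before: m₁ = (1 + 0.491) / (0.214 + 0.491) ≈ 2.11489, MB₁ = 35, so M₁ = 2.11489 × 35 ≈ 74.0211 billion.
After: m₂ = (1 + 0.311) / (0.214 + 0.311) ≈ 2.49714, MB₂ = 35 + 3.8 = 38.8, so M₂ = 2.49714 × 38.8 ≈ 96.889 billion.
ΔM = M₂ − M₁ = 96.889 − 74.0211 = 22.8679 billion.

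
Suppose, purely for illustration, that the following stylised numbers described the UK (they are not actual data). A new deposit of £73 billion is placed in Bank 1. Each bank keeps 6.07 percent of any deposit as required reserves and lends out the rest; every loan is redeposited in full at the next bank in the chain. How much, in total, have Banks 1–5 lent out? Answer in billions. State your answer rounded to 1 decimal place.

Bank i lends (1 − rr)^i of the original deposit: Bank 1 lends 73·0.9393 = 68.5689, Bank 2 lends 73·0.9393² ≈ 64.4068, and so on.
Summing a geometric series: total = 73·[0.9393·(1 − 0.9393^5) / (1 − 0.9393)] ≈ 303.6738 billion.

£303.7 billion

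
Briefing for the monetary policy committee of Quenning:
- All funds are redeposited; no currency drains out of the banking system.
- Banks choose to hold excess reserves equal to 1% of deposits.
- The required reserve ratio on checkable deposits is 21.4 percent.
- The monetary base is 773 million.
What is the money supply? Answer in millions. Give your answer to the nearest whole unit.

3451 million

The money multiplier is m = 1 / (rr + e) = 1 / (0.214 + 0.01) ≈ 4.4643.
So M = m × MB = 4.4643 × 773 = 3450.9039 million.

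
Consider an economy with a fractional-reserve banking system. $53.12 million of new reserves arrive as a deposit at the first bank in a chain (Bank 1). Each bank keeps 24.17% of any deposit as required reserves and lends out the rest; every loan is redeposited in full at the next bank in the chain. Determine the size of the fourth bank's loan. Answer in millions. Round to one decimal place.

Each bank lends a fraction (1 − rr) = 0.7583 of the deposit it receives, so Bank 4 receives 53.12·0.7583^3 and lends 53.12·0.7583^4 ≈ 17.5640 million.

$17.6 million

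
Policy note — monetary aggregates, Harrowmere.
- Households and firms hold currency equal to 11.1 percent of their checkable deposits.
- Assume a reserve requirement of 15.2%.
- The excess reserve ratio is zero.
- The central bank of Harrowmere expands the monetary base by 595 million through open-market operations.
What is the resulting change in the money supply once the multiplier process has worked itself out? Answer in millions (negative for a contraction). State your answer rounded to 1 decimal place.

2513.5 million

The money multiplier is m = (1 + c) / (rr + c) = (1 + 0.111) / (0.152 + 0.111) ≈ 4.22433.
The purchase adds 595 million of base, so ΔM = m × ΔMB = 4.22433 × (+595) ≈ 2513.4763 million.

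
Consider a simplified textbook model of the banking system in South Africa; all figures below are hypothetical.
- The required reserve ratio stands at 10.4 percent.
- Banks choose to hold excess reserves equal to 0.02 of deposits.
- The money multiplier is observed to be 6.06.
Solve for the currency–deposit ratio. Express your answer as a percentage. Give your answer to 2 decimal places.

Using m = 6.06. From m = (1 + c)/(c + rr + e), rearranging gives 1 + c = m·(c + rr + e), so c·(1 − m) = m·(rr + e) − 1.
Hence c = [m·(rr + e) − 1]/(1 − m) = [6.06 × (0.104 + 0.02) − 1] / (1 − 6.06) ≈ 0.049123.

4.91%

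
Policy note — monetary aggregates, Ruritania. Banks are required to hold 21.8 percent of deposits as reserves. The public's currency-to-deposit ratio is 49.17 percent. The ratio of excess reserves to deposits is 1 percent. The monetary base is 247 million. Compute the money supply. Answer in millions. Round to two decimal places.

The money multiplier is m = (1 + c) / (rr + e + c) = (1 + 0.4917) / (0.218 + 0.01 + 0.4917) ≈ 2.072669.
So M = m × MB = 2.072669 × 247 ≈ 511.9492 million.

511.95 million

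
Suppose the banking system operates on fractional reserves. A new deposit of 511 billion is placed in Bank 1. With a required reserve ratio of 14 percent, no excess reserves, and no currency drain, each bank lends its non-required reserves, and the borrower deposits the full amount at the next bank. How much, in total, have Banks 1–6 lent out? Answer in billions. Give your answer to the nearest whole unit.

Bank i lends (1 − rr)^i of the original deposit: Bank 1 lends 511·0.8600 = 439.4600, Bank 2 lends 511·0.8600² = 377.9356, and so on.
Summing a geometric series: total = 511·[0.8600·(1 − 0.8600^6) / (1 − 0.8600)] ≈ 1869.0634 billion.

1869 billion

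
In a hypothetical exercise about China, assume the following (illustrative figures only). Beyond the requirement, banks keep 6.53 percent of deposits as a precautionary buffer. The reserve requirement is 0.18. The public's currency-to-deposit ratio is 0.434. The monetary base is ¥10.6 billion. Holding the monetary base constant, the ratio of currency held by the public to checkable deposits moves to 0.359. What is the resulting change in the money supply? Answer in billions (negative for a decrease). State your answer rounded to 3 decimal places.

¥1.462 billion

Initially m₁ = (1 + 0.434) / (0.18 + 0.0653 + 0.434) ≈ 2.110997, so M₁ = 2.110997 × 10.6 ≈ 22.3766 billion.
After the change m₂ = (1 + 0.359) / (0.18 + 0.0653 + 0.359) ≈ 2.248883, so M₂ = 2.248883 × 10.6 ≈ 23.8382 billion.
ΔM = M₂ − M₁ = 23.8382 − 22.3766 = 1.4616 billion.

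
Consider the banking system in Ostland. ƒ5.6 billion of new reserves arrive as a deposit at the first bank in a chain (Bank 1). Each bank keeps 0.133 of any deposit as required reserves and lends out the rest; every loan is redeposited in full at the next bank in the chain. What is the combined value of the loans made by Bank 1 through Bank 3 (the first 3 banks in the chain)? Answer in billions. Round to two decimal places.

ƒ12.71 billion

Bank i lends (1 − rr)^i of the original deposit: Bank 1 lends 5.6·0.8670 = 4.8552, Bank 2 lends 5.6·0.8670² ≈ 4.2095, and so on.
Summing a geometric series: total = 5.6·[0.8670·(1 − 0.8670^3) / (1 − 0.8670)] ≈ 12.7143 billion.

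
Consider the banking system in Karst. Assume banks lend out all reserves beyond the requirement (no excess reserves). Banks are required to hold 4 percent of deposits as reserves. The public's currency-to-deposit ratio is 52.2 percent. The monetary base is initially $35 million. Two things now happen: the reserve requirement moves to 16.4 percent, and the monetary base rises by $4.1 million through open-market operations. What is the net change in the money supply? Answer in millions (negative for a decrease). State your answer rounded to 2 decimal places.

-8.04 million

Before: m₁ = (1 + 0.522) / (0.04 + 0.522) ≈ 2.70819, MB₁ = 35, so M₁ = 2.70819 × 35 ≈ 94.7867 million.
After: m₂ = (1 + 0.522) / (0.164 + 0.522) ≈ 2.21866, MB₂ = 35 + 4.1 = 39.1, so M₂ = 2.21866 × 39.1 ≈ 86.7496 million.
ΔM = M₂ − M₁ = 86.7496 − 94.7867 = -8.0371 million.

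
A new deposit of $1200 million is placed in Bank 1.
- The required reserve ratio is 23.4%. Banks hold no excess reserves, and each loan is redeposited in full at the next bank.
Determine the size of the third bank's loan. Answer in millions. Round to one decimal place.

Each bank lends a fraction (1 − rr) = 0.7660 of the deposit it receives, so Bank 3 receives 1200·0.7660^2 and lends 1200·0.7660^3 ≈ 539.3461 million.

$539.3 million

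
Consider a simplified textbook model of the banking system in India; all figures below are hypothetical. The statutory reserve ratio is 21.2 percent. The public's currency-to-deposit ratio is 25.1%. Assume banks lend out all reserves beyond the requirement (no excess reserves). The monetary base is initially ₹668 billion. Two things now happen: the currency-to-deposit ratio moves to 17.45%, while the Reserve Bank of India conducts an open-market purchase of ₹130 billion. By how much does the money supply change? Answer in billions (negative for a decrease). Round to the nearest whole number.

Before: m₁ = (1 + 0.251) / (0.212 + 0.251) ≈ 2.7019, MB₁ = 668, so M₁ = 2.7019 × 668 = 1804.8692 billion.
After: m₂ = (1 + 0.1745) / (0.212 + 0.1745) ≈ 3.0388, MB₂ = 668 + 130 = 798, so M₂ = 3.0388 × 798 = 2424.9624 billion.
ΔM = M₂ − M₁ = 2424.9624 − 1804.8692 = 620.0932 billion.

₹620 billion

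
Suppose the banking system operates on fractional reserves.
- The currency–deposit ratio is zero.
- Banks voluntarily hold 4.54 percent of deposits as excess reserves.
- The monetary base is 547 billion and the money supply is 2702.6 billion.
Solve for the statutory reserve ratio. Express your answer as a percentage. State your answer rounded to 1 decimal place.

15.7%

Using m = M/MB = 2702.6/547 ≈ 4.940768. Since m = (1 + c)/(c + rr + e), the denominator satisfies c + rr + e = (1 + c)/m = (1 + 0) / 4.940768 ≈ 0.202398.
With c = 0 and e = 0.0454, the statutory reserve ratio is 0.202398 − 0 − 0.0454 = 0.156998.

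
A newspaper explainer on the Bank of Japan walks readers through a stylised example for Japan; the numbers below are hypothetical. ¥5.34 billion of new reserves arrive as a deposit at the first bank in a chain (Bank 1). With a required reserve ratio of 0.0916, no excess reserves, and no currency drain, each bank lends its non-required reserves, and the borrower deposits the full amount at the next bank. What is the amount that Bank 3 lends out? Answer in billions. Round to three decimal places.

¥4.003 billion

Each bank lends a fraction (1 − rr) = 0.9084 of the deposit it receives, so Bank 3 receives 5.34·0.9084^2 and lends 5.34·0.9084^3 ≈ 4.0029 billion.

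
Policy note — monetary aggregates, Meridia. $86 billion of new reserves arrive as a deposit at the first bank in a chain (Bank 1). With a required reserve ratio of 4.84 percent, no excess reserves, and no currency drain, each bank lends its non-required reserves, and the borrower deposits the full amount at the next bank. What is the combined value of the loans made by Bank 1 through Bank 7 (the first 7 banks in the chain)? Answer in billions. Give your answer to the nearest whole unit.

$496 billion

Bank i lends (1 − rr)^i of the original deposit: Bank 1 lends 86·0.9516 = 81.8376, Bank 2 lends 86·0.9516² ≈ 77.8767, and so on.
Summing a geometric series: total = 86·[0.9516·(1 − 0.9516^7) / (1 − 0.9516)] ≈ 496.0778 billion.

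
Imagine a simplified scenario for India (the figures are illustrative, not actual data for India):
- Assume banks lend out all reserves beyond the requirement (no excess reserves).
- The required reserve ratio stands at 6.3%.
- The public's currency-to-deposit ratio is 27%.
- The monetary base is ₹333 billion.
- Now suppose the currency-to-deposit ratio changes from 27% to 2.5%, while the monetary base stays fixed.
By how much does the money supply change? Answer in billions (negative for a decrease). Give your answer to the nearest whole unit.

₹2609 billion

Initially m₁ = (1 + 0.27) / (0.063 + 0.27) ≈ 3.8138, so M₁ = 3.8138 × 333 = 1269.9954 billion.
After the change m₂ = (1 + 0.025) / (0.063 + 0.025) ≈ 11.6477, so M₂ = 11.6477 × 333 = 3878.6841 billion.
ΔM = M₂ − M₁ = 3878.6841 − 1269.9954 = 2608.6887 billion.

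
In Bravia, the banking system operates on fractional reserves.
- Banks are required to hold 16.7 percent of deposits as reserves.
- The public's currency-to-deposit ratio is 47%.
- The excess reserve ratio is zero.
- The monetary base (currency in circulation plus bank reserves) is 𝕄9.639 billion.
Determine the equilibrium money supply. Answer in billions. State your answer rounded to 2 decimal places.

𝕄22.24 billion

The money multiplier is m = (1 + c) / (rr + c) = (1 + 0.47) / (0.167 + 0.47) ≈ 2.3077.
So M = m × MB = 2.3077 × 9.639 ≈ 22.2439 billion.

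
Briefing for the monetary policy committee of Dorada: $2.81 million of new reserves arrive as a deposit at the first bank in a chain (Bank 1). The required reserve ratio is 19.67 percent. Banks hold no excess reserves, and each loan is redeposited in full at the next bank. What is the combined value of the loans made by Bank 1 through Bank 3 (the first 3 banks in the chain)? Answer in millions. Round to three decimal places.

Bank i lends (1 − rr)^i of the original deposit: Bank 1 lends 2.81·0.8033 ≈ 2.2573, Bank 2 lends 2.81·0.8033² ≈ 1.8133, and so on.
Summing a geometric series: total = 2.81·[0.8033·(1 − 0.8033^3) / (1 − 0.8033)] ≈ 5.5271 million.

$5.527 million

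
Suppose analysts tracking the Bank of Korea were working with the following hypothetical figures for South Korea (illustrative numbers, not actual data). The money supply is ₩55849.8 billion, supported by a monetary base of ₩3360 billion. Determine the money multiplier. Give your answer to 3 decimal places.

The money multiplier is m = M / MB = 55849.8 / 3360 ≈ 16.62196.

16.622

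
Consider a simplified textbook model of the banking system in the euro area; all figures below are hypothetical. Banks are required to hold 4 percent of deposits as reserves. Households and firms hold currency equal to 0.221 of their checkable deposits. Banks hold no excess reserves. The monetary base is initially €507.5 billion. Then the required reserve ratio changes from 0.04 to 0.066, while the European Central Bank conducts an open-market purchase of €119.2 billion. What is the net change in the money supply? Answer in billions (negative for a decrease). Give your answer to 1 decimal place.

Before: m₁ = (1 + 0.221) / (0.04 + 0.221) ≈ 4.67816, MB₁ = 507.5, so M₁ = 4.67816 × 507.5 = 2374.1662 billion.
After: m₂ = (1 + 0.221) / (0.066 + 0.221) ≈ 4.25436, MB₂ = 507.5 + 119.2 = 626.7, so M₂ = 4.25436 × 626.7 ≈ 2666.2074 billion.
ΔM = M₂ − M₁ = 2666.2074 − 2374.1662 = 292.0412 billion.

€292.0 billion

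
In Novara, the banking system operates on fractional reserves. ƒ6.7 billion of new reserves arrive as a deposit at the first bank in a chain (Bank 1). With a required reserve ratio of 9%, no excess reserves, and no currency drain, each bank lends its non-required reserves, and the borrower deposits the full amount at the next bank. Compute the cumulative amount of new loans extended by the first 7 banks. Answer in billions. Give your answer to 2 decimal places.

Bank i lends (1 − rr)^i of the original deposit: Bank 1 lends 6.7·0.9100 = 6.0970, Bank 2 lends 6.7·0.9100² ≈ 5.5483, and so on.
Summing a geometric series: total = 6.7·[0.9100·(1 − 0.9100^7) / (1 − 0.9100)] ≈ 32.7368 billion.

ƒ32.74 billion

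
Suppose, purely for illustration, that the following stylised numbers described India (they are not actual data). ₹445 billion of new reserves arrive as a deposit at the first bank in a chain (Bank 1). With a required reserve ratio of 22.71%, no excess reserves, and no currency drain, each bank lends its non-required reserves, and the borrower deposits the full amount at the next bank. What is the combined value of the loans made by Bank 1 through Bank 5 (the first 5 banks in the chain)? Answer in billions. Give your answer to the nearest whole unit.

Bank i lends (1 − rr)^i of the original deposit: Bank 1 lends 445·0.7729 = 343.9405, Bank 2 lends 445·0.7729² ≈ 265.8316, and so on.
Summing a geometric series: total = 445·[0.7729·(1 − 0.7729^5) / (1 − 0.7729)] ≈ 1096.7717 billion.

₹1097 billion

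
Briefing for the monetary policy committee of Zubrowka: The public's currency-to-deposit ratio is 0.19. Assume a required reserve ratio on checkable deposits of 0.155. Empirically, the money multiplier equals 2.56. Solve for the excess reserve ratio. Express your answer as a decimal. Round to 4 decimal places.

0.1198

Using m = 2.56. Since m = (1 + c)/(c + rr + e), the denominator satisfies c + rr + e = (1 + c)/m = (1 + 0.19) / 2.56 ≈ 0.464844.
With c = 0.19 and rr = 0.155, the excess reserve ratio is 0.464844 − 0.19 − 0.155 = 0.119844.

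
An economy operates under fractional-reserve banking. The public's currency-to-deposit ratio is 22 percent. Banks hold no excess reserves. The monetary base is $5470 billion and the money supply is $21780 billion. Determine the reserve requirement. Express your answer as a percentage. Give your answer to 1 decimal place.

Using m = M/MB = 21780/5470 ≈ 3.981718. Since m = (1 + c)/(c + rr + e), the denominator satisfies c + rr + e = (1 + c)/m = (1 + 0.22) / 3.981718 ≈ 0.306400.
With c = 0.22 and e = 0, the reserve requirement is 0.306400 − 0.22 − 0 = 0.0864.

8.6%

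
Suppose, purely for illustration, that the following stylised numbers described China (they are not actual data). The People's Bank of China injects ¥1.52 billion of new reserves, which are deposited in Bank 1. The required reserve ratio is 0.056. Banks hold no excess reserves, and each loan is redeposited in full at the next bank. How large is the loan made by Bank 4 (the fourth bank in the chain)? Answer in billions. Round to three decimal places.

¥1.207 billion

Each bank lends a fraction (1 − rr) = 0.9440 of the deposit it receives, so Bank 4 receives 1.52·0.9440^3 and lends 1.52·0.9440^4 ≈ 1.2071 billion.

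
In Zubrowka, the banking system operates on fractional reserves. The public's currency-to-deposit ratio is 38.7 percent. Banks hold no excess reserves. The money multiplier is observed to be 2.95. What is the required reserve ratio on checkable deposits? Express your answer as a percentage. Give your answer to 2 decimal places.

Using m = 2.95. Since m = (1 + c)/(c + rr + e), the denominator satisfies c + rr + e = (1 + c)/m = (1 + 0.387) / 2.95 ≈ 0.470169.
With c = 0.387 and e = 0, the required reserve ratio on checkable deposits is 0.470169 − 0.387 − 0 = 0.083169.

8.32%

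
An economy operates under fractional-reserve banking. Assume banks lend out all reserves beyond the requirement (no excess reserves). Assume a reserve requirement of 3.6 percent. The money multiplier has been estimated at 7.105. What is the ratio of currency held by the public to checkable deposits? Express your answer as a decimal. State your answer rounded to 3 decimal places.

Using m = 7.105. From m = (1 + c)/(c + rr + e), rearranging gives 1 + c = m·(c + rr + e), so c·(1 − m) = m·(rr + e) − 1.
Hence c = [m·(rr + e) − 1]/(1 − m) = [7.105 × (0.036 + 0) − 1] / (1 − 7.105) ≈ 0.121903.

0.122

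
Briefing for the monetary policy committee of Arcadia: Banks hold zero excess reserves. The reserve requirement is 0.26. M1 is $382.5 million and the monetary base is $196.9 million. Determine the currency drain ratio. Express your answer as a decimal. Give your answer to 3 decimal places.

Using m = M/MB = 382.5/196.9 ≈ 1.942610. From m = (1 + c)/(c + rr + e), rearranging gives 1 + c = m·(c + rr + e), so c·(1 − m) = m·(rr + e) − 1.
Hence c = [m·(rr + e) − 1]/(1 − m) = [1.942610 × (0.26 + 0) − 1] / (1 − 1.942610) ≈ 0.525054.

0.525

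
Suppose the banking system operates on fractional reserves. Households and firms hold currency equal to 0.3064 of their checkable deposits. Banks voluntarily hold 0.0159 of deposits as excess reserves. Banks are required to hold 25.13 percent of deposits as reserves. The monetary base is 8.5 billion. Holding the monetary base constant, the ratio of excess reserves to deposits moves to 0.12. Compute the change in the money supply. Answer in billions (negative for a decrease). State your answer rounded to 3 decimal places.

-2.974 billion

Initially m₁ = (1 + 0.3064) / (0.2513 + 0.0159 + 0.3064) ≈ 2.27755, so M₁ = 2.27755 × 8.5 ≈ 19.3592 billion.
After the change m₂ = (1 + 0.3064) / (0.2513 + 0.12 + 0.3064) ≈ 1.92770, so M₂ = 1.92770 × 8.5 ≈ 16.3854 billion.
ΔM = M₂ − M₁ = 16.3854 − 19.3592 = -2.9738 billion.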